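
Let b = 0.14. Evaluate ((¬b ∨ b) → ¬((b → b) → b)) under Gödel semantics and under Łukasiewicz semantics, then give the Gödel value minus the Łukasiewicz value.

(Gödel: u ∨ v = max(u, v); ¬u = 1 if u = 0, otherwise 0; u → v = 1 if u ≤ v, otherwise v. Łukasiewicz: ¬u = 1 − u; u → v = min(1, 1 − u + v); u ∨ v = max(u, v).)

Gödel evaluation:
  ¬b: Gödel ¬ of 0.14 = 0 (operand ≠ 0)
  (¬b ∨ b) = max(0, 0.14) = 0.14
  (b → b): 0.14 ≤ 0.14, so result = 1
  ((b → b) → b): 1 > 0.14, so result = 0.14
  ¬((b → b) → b): Gödel ¬ of 0.14 = 0 (operand ≠ 0)
  ((¬b ∨ b) → ¬((b → b) → b)): 0.14 > 0, so result = 0
  Gödel value = 0
Łukasiewicz evaluation:
  ¬b: Łukasiewicz ¬ gives 1 − 0.14 = 0.86
  (¬b ∨ b) = max(0.86, 0.14) = 0.86
  (b → b): min(1, 1 − 0.14 + 0.14) = 1
  ((b → b) → b): min(1, 1 − 1 + 0.14) = 0.14
  ¬((b → b) → b): Łukasiewicz ¬ gives 1 − 0.14 = 0.86
  ((¬b ∨ b) → ¬((b → b) → b)): min(1, 1 − 0.86 + 0.86) = 1
  Łukasiewicz value = 1
Difference: 0 − 1 = -1.00

-1.00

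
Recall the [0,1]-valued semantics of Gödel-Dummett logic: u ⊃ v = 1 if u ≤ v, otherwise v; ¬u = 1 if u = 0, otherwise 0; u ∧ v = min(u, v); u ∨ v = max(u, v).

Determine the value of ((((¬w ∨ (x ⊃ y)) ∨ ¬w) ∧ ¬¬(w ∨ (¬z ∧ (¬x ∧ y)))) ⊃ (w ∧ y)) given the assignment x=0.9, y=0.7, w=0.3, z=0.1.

¬w: Gödel ¬ of 0.3 = 0 (operand ≠ 0)
(x ⊃ y): 0.9 > 0.7, so result = 0.7
(¬w ∨ (x ⊃ y)) = max(0, 0.7) = 0.7
¬w: Gödel ¬ of 0.3 = 0 (operand ≠ 0)
((¬w ∨ (x ⊃ y)) ∨ ¬w) = max(0.7, 0) = 0.7
¬z: Gödel ¬ of 0.1 = 0 (operand ≠ 0)
¬x: Gödel ¬ of 0.9 = 0 (operand ≠ 0)
(¬x ∧ y) = min(0, 0.7) = 0
(¬z ∧ (¬x ∧ y)) = min(0, 0) = 0
(w ∨ (¬z ∧ (¬x ∧ y))) = max(0.3, 0) = 0.3
¬(w ∨ (¬z ∧ (¬x ∧ y))): Gödel ¬ of 0.3 = 0 (operand ≠ 0)
¬¬(w ∨ (¬z ∧ (¬x ∧ y))): Gödel ¬ of 0 = 1 (operand is 0)
(((¬w ∨ (x ⊃ y)) ∨ ¬w) ∧ ¬¬(w ∨ (¬z ∧ (¬x ∧ y)))) = min(0.7, 1) = 0.7
(w ∧ y) = min(0.3, 0.7) = 0.3
((((¬w ∨ (x ⊃ y)) ∨ ¬w) ∧ ¬¬(w ∨ (¬z ∧ (¬x ∧ y)))) ⊃ (w ∧ y)): 0.7 > 0.3, so result = 0.3

0.30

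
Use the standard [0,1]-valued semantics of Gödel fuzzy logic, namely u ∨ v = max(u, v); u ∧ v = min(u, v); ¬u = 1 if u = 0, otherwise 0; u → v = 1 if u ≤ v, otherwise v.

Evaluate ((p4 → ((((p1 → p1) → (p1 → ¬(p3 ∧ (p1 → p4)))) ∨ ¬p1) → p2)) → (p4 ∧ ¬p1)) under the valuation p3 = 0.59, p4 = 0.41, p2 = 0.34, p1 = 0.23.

(p1 → p1): 0.23 ≤ 0.23, so result = 1
(p1 → p4): 0.23 ≤ 0.41, so result = 1
(p3 ∧ (p1 → p4)) = min(0.59, 1) = 0.59
¬(p3 ∧ (p1 → p4)): Gödel ¬ of 0.59 = 0 (operand ≠ 0)
(p1 → ¬(p3 ∧ (p1 → p4))): 0.23 > 0, so result = 0
((p1 → p1) → (p1 → ¬(p3 ∧ (p1 → p4)))): 1 > 0, so result = 0
¬p1: Gödel ¬ of 0.23 = 0 (operand ≠ 0)
(((p1 → p1) → (p1 → ¬(p3 ∧ (p1 → p4)))) ∨ ¬p1) = max(0, 0) = 0
((((p1 → p1) → (p1 → ¬(p3 ∧ (p1 → p4)))) ∨ ¬p1) → p2): 0 ≤ 0.34, so result = 1
(p4 → ((((p1 → p1) → (p1 → ¬(p3 ∧ (p1 → p4)))) ∨ ¬p1) → p2)): 0.41 ≤ 1, so result = 1
¬p1: Gödel ¬ of 0.23 = 0 (operand ≠ 0)
(p4 ∧ ¬p1) = min(0.41, 0) = 0
((p4 → ((((p1 → p1) → (p1 → ¬(p3 ∧ (p1 → p4)))) ∨ ¬p1) → p2)) → (p4 ∧ ¬p1)): 1 > 0, so result = 0

0.00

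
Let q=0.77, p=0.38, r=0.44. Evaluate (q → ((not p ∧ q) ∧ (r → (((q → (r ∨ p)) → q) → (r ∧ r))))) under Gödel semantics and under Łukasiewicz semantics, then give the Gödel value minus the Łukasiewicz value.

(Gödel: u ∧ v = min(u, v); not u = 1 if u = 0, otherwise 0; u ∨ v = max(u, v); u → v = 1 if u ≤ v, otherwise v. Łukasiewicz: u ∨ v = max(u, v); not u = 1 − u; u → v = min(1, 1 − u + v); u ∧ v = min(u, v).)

Gödel evaluation:
  not p: Gödel ¬ of 0.38 = 0 (operand ≠ 0)
  (not p ∧ q) = min(0, 0.77) = 0
  (r ∨ p) = max(0.44, 0.38) = 0.44
  (q → (r ∨ p)): 0.77 > 0.44, so result = 0.44
  ((q → (r ∨ p)) → q): 0.44 ≤ 0.77, so result = 1
  (r ∧ r) = min(0.44, 0.44) = 0.44
  (((q → (r ∨ p)) → q) → (r ∧ r)): 1 > 0.44, so result = 0.44
  (r → (((q → (r ∨ p)) → q) → (r ∧ r))): 0.44 ≤ 0.44, so result = 1
  ((not p ∧ q) ∧ (r → (((q → (r ∨ p)) → q) → (r ∧ r)))) = min(0, 1) = 0
  (q → ((not p ∧ q) ∧ (r → (((q → (r ∨ p)) → q) → (r ∧ r))))): 0.77 > 0, so result = 0
  Gödel value = 0
Łukasiewicz evaluation:
  not p: Łukasiewicz ¬ gives 1 − 0.38 = 0.62
  (not p ∧ q) = min(0.62, 0.77) = 0.62
  (r ∨ p) = max(0.44, 0.38) = 0.44
  (q → (r ∨ p)): min(1, 1 − 0.77 + 0.44) = 0.67
  ((q → (r ∨ p)) → q): min(1, 1 − 0.67 + 0.77) = 1
  (r ∧ r) = min(0.44, 0.44) = 0.44
  (((q → (r ∨ p)) → q) → (r ∧ r)): min(1, 1 − 1 + 0.44) = 0.44
  (r → (((q → (r ∨ p)) → q) → (r ∧ r))): min(1, 1 − 0.44 + 0.44) = 1
  ((not p ∧ q) ∧ (r → (((q → (r ∨ p)) → q) → (r ∧ r)))) = min(0.62, 1) = 0.62
  (q → ((not p ∧ q) ∧ (r → (((q → (r ∨ p)) → q) → (r ∧ r))))): min(1, 1 − 0.77 + 0.62) = 0.85
  Łukasiewicz value = 0.85
Difference: 0 − 0.85 = -0.85

-0.85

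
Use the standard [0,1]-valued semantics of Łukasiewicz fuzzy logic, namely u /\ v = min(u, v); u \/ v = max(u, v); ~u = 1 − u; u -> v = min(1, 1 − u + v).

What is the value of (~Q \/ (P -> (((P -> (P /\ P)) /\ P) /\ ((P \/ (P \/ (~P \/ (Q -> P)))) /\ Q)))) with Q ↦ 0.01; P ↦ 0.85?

~Q: Łukasiewicz ¬ gives 1 − 0.01 = 0.99
(P /\ P) = min(0.85, 0.85) = 0.85
(P -> (P /\ P)): min(1, 1 − 0.85 + 0.85) = 1
((P -> (P /\ P)) /\ P) = min(1, 0.85) = 0.85
~P: Łukasiewicz ¬ gives 1 − 0.85 = 0.15
(Q -> P): min(1, 1 − 0.01 + 0.85) = 1
(~P \/ (Q -> P)) = max(0.15, 1) = 1
(P \/ (~P \/ (Q -> P))) = max(0.85, 1) = 1
(P \/ (P \/ (~P \/ (Q -> P)))) = max(0.85, 1) = 1
((P \/ (P \/ (~P \/ (Q -> P)))) /\ Q) = min(1, 0.01) = 0.01
(((P -> (P /\ P)) /\ P) /\ ((P \/ (P \/ (~P \/ (Q -> P)))) /\ Q)) = min(0.85, 0.01) = 0.01
(P -> (((P -> (P /\ P)) /\ P) /\ ((P \/ (P \/ (~P \/ (Q -> P)))) /\ Q))): min(1, 1 − 0.85 + 0.01) = 0.16
(~Q \/ (P -> (((P -> (P /\ P)) /\ P) /\ ((P \/ (P \/ (~P \/ (Q -> P)))) /\ Q)))) = max(0.99, 0.16) = 0.99

0.99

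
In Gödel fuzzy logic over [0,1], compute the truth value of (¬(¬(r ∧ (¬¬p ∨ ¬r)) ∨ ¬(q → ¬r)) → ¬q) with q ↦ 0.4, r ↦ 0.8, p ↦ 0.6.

¬p: Gödel ¬ of 0.6 = 0 (operand ≠ 0)
¬¬p: Gödel ¬ of 0 = 1 (operand is 0)
¬r: Gödel ¬ of 0.8 = 0 (operand ≠ 0)
(¬¬p ∨ ¬r) = max(1, 0) = 1
(r ∧ (¬¬p ∨ ¬r)) = min(0.8, 1) = 0.8
¬(r ∧ (¬¬p ∨ ¬r)): Gödel ¬ of 0.8 = 0 (operand ≠ 0)
¬r: Gödel ¬ of 0.8 = 0 (operand ≠ 0)
(q → ¬r): 0.4 > 0, so result = 0
¬(q → ¬r): Gödel ¬ of 0 = 1 (operand is 0)
(¬(r ∧ (¬¬p ∨ ¬r)) ∨ ¬(q → ¬r)) = max(0, 1) = 1
¬(¬(r ∧ (¬¬p ∨ ¬r)) ∨ ¬(q → ¬r)): Gödel ¬ of 1 = 0 (operand ≠ 0)
¬q: Gödel ¬ of 0.4 = 0 (operand ≠ 0)
(¬(¬(r ∧ (¬¬p ∨ ¬r)) ∨ ¬(q → ¬r)) → ¬q): 0 ≤ 0, so result = 1

1.00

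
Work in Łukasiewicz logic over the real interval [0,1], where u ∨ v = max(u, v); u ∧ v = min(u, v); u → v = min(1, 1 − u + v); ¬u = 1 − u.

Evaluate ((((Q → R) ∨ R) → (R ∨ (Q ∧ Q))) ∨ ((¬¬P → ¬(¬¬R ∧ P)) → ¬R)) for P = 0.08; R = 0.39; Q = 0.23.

(Q → R): min(1, 1 − 0.23 + 0.39) = 1
((Q → R) ∨ R) = max(1, 0.39) = 1
(Q ∧ Q) = min(0.23, 0.23) = 0.23
(R ∨ (Q ∧ Q)) = max(0.39, 0.23) = 0.39
(((Q → R) ∨ R) → (R ∨ (Q ∧ Q))): min(1, 1 − 1 + 0.39) = 0.39
¬P: Łukasiewicz ¬ gives 1 − 0.08 = 0.92
¬¬P: Łukasiewicz ¬ gives 1 − 0.92 = 0.08
¬R: Łukasiewicz ¬ gives 1 − 0.39 = 0.61
¬¬R: Łukasiewicz ¬ gives 1 − 0.61 = 0.39
(¬¬R ∧ P) = min(0.39, 0.08) = 0.08
¬(¬¬R ∧ P): Łukasiewicz ¬ gives 1 − 0.08 = 0.92
(¬¬P → ¬(¬¬R ∧ P)): min(1, 1 − 0.08 + 0.92) = 1
¬R: Łukasiewicz ¬ gives 1 − 0.39 = 0.61
((¬¬P → ¬(¬¬R ∧ P)) → ¬R): min(1, 1 − 1 + 0.61) = 0.61
((((Q → R) ∨ R) → (R ∨ (Q ∧ Q))) ∨ ((¬¬P → ¬(¬¬R ∧ P)) → ¬R)) = max(0.39, 0.61) = 0.61

0.61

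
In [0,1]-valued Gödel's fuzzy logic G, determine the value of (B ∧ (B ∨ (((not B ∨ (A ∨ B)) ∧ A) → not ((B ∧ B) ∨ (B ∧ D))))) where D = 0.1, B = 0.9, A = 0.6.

not B: Gödel ¬ of 0.9 = 0 (operand ≠ 0)
(A ∨ B) = max(0.6, 0.9) = 0.9
(not B ∨ (A ∨ B)) = max(0, 0.9) = 0.9
((not B ∨ (A ∨ B)) ∧ A) = min(0.9, 0.6) = 0.6
(B ∧ B) = min(0.9, 0.9) = 0.9
(B ∧ D) = min(0.9, 0.1) = 0.1
((B ∧ B) ∨ (B ∧ D)) = max(0.9, 0.1) = 0.9
not ((B ∧ B) ∨ (B ∧ D)): Gödel ¬ of 0.9 = 0 (operand ≠ 0)
(((not B ∨ (A ∨ B)) ∧ A) → not ((B ∧ B) ∨ (B ∧ D))): 0.6 > 0, so result = 0
(B ∨ (((not B ∨ (A ∨ B)) ∧ A) → not ((B ∧ B) ∨ (B ∧ D)))) = max(0.9, 0) = 0.9
(B ∧ (B ∨ (((not B ∨ (A ∨ B)) ∧ A) → not ((B ∧ B) ∨ (B ∧ D))))) = min(0.9, 0.9) = 0.9

0.90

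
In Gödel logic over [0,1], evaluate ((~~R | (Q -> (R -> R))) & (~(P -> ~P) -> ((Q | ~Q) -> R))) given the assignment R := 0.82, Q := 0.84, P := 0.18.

0.82

~R: Gödel ¬ of 0.82 = 0 (operand ≠ 0)
~~R: Gödel ¬ of 0 = 1 (operand is 0)
(R -> R): 0.82 ≤ 0.82, so result = 1
(Q -> (R -> R)): 0.84 ≤ 1, so result = 1
(~~R | (Q -> (R -> R))) = max(1, 1) = 1
~P: Gödel ¬ of 0.18 = 0 (operand ≠ 0)
(P -> ~P): 0.18 > 0, so result = 0
~(P -> ~P): Gödel ¬ of 0 = 1 (operand is 0)
~Q: Gödel ¬ of 0.84 = 0 (operand ≠ 0)
(Q | ~Q) = max(0.84, 0) = 0.84
((Q | ~Q) -> R): 0.84 > 0.82, so result = 0.82
(~(P -> ~P) -> ((Q | ~Q) -> R)): 1 > 0.82, so result = 0.82
((~~R | (Q -> (R -> R))) & (~(P -> ~P) -> ((Q | ~Q) -> R))) = min(1, 0.82) = 0.82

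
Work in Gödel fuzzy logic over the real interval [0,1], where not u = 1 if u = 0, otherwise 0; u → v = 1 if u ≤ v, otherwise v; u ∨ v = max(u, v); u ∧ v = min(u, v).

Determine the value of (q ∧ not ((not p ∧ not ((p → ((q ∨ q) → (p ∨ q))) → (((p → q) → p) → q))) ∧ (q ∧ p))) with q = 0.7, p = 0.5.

not p: Gödel ¬ of 0.5 = 0 (operand ≠ 0)
(q ∨ q) = max(0.7, 0.7) = 0.7
(p ∨ q) = max(0.5, 0.7) = 0.7
((q ∨ q) → (p ∨ q)): 0.7 ≤ 0.7, so result = 1
(p → ((q ∨ q) → (p ∨ q))): 0.5 ≤ 1, so result = 1
(p → q): 0.5 ≤ 0.7, so result = 1
((p → q) → p): 1 > 0.5, so result = 0.5
(((p → q) → p) → q): 0.5 ≤ 0.7, so result = 1
((p → ((q ∨ q) → (p ∨ q))) → (((p → q) → p) → q)): 1 ≤ 1, so result = 1
not ((p → ((q ∨ q) → (p ∨ q))) → (((p → q) → p) → q)): Gödel ¬ of 1 = 0 (operand ≠ 0)
(not p ∧ not ((p → ((q ∨ q) → (p ∨ q))) → (((p → q) → p) → q))) = min(0, 0) = 0
(q ∧ p) = min(0.7, 0.5) = 0.5
((not p ∧ not ((p → ((q ∨ q) → (p ∨ q))) → (((p → q) → p) → q))) ∧ (q ∧ p)) = min(0, 0.5) = 0
not ((not p ∧ not ((p → ((q ∨ q) → (p ∨ q))) → (((p → q) → p) → q))) ∧ (q ∧ p)): Gödel ¬ of 0 = 1 (operand is 0)
(q ∧ not ((not p ∧ not ((p → ((q ∨ q) → (p ∨ q))) → (((p → q) → p) → q))) ∧ (q ∧ p))) = min(0.7, 1) = 0.7

0.70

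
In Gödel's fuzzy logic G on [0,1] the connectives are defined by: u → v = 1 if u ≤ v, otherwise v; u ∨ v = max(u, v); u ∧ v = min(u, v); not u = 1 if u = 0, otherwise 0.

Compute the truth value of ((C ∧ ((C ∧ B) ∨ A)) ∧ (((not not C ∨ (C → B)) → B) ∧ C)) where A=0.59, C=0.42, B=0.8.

0.42

(C ∧ B) = min(0.42, 0.8) = 0.42
((C ∧ B) ∨ A) = max(0.42, 0.59) = 0.59
(C ∧ ((C ∧ B) ∨ A)) = min(0.42, 0.59) = 0.42
not C: Gödel ¬ of 0.42 = 0 (operand ≠ 0)
not not C: Gödel ¬ of 0 = 1 (operand is 0)
(C → B): 0.42 ≤ 0.8, so result = 1
(not not C ∨ (C → B)) = max(1, 1) = 1
((not not C ∨ (C → B)) → B): 1 > 0.8, so result = 0.8
(((not not C ∨ (C → B)) → B) ∧ C) = min(0.8, 0.42) = 0.42
((C ∧ ((C ∧ B) ∨ A)) ∧ (((not not C ∨ (C → B)) → B) ∧ C)) = min(0.42, 0.42) = 0.42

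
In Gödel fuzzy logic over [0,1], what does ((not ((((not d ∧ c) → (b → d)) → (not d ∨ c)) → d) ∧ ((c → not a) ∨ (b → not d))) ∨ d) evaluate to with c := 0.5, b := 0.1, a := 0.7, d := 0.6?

0.60

not d: Gödel ¬ of 0.6 = 0 (operand ≠ 0)
(not d ∧ c) = min(0, 0.5) = 0
(b → d): 0.1 ≤ 0.6, so result = 1
((not d ∧ c) → (b → d)): 0 ≤ 1, so result = 1
not d: Gödel ¬ of 0.6 = 0 (operand ≠ 0)
(not d ∨ c) = max(0, 0.5) = 0.5
(((not d ∧ c) → (b → d)) → (not d ∨ c)): 1 > 0.5, so result = 0.5
((((not d ∧ c) → (b → d)) → (not d ∨ c)) → d): 0.5 ≤ 0.6, so result = 1
not ((((not d ∧ c) → (b → d)) → (not d ∨ c)) → d): Gödel ¬ of 1 = 0 (operand ≠ 0)
not a: Gödel ¬ of 0.7 = 0 (operand ≠ 0)
(c → not a): 0.5 > 0, so result = 0
not d: Gödel ¬ of 0.6 = 0 (operand ≠ 0)
(b → not d): 0.1 > 0, so result = 0
((c → not a) ∨ (b → not d)) = max(0, 0) = 0
(not ((((not d ∧ c) → (b → d)) → (not d ∨ c)) → d) ∧ ((c → not a) ∨ (b → not d))) = min(0, 0) = 0
((not ((((not d ∧ c) → (b → d)) → (not d ∨ c)) → d) ∧ ((c → not a) ∨ (b → not d))) ∨ d) = max(0, 0.6) = 0.6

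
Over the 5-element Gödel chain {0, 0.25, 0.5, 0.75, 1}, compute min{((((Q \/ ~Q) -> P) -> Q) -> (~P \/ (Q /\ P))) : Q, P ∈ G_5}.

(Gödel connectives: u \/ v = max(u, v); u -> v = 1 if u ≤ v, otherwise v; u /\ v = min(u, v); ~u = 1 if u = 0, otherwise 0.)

The minimum is attained at Q = 0.5, P = 0.25:
  ~Q: Gödel ¬ of 0.5 = 0 (operand ≠ 0)
  (Q \/ ~Q) = max(0.5, 0) = 0.5
  ((Q \/ ~Q) -> P): 0.5 > 0.25, so result = 0.25
  (((Q \/ ~Q) -> P) -> Q): 0.25 ≤ 0.5, so result = 1
  ~P: Gödel ¬ of 0.25 = 0 (operand ≠ 0)
  (Q /\ P) = min(0.5, 0.25) = 0.25
  (~P \/ (Q /\ P)) = max(0, 0.25) = 0.25
  ((((Q \/ ~Q) -> P) -> Q) -> (~P \/ (Q /\ P))): 1 > 0.25, so result = 0.25
Checking all 25 assignments confirms none give a value below 0.25.

0.25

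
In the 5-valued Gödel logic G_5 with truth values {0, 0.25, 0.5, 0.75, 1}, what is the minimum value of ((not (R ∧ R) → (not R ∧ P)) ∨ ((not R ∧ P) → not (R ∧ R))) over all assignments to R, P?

Every assignment gives 1. For instance at R = 0, P = 0:
  (R ∧ R) = min(0, 0) = 0
  not (R ∧ R): Gödel ¬ of 0 = 1 (operand is 0)
  not R: Gödel ¬ of 0 = 1 (operand is 0)
  (not R ∧ P) = min(1, 0) = 0
  (not (R ∧ R) → (not R ∧ P)): 1 > 0, so result = 0
  not R: Gödel ¬ of 0 = 1 (operand is 0)
  (not R ∧ P) = min(1, 0) = 0
  (R ∧ R) = min(0, 0) = 0
  not (R ∧ R): Gödel ¬ of 0 = 1 (operand is 0)
  ((not R ∧ P) → not (R ∧ R)): 0 ≤ 1, so result = 1
  ((not (R ∧ R) → (not R ∧ P)) ∨ ((not R ∧ P) → not (R ∧ R))) = max(0, 1) = 1
All 25 assignments give value 1 — the formula is a G_5-tautology.

1.00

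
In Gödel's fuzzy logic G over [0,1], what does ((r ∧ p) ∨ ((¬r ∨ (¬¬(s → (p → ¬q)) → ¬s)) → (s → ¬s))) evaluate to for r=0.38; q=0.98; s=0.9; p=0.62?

(r ∧ p) = min(0.38, 0.62) = 0.38
¬r: Gödel ¬ of 0.38 = 0 (operand ≠ 0)
¬q: Gödel ¬ of 0.98 = 0 (operand ≠ 0)
(p → ¬q): 0.62 > 0, so result = 0
(s → (p → ¬q)): 0.9 > 0, so result = 0
¬(s → (p → ¬q)): Gödel ¬ of 0 = 1 (operand is 0)
¬¬(s → (p → ¬q)): Gödel ¬ of 1 = 0 (operand ≠ 0)
¬s: Gödel ¬ of 0.9 = 0 (operand ≠ 0)
(¬¬(s → (p → ¬q)) → ¬s): 0 ≤ 0, so result = 1
(¬r ∨ (¬¬(s → (p → ¬q)) → ¬s)) = max(0, 1) = 1
¬s: Gödel ¬ of 0.9 = 0 (operand ≠ 0)
(s → ¬s): 0.9 > 0, so result = 0
((¬r ∨ (¬¬(s → (p → ¬q)) → ¬s)) → (s → ¬s)): 1 > 0, so result = 0
((r ∧ p) ∨ ((¬r ∨ (¬¬(s → (p → ¬q)) → ¬s)) → (s → ¬s))) = max(0.38, 0) = 0.38

0.38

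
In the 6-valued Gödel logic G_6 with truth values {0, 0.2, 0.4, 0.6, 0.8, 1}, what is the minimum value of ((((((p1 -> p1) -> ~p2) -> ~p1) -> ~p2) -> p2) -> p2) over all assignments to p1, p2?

0.20

The minimum is attained at p1 = 0, p2 = 0.2:
  (p1 -> p1): 0 ≤ 0, so result = 1
  ~p2: Gödel ¬ of 0.2 = 0 (operand ≠ 0)
  ((p1 -> p1) -> ~p2): 1 > 0, so result = 0
  ~p1: Gödel ¬ of 0 = 1 (operand is 0)
  (((p1 -> p1) -> ~p2) -> ~p1): 0 ≤ 1, so result = 1
  ~p2: Gödel ¬ of 0.2 = 0 (operand ≠ 0)
  ((((p1 -> p1) -> ~p2) -> ~p1) -> ~p2): 1 > 0, so result = 0
  (((((p1 -> p1) -> ~p2) -> ~p1) -> ~p2) -> p2): 0 ≤ 0.2, so result = 1
  ((((((p1 -> p1) -> ~p2) -> ~p1) -> ~p2) -> p2) -> p2): 1 > 0.2, so result = 0.2
Checking all 36 assignments confirms none give a value below 0.20.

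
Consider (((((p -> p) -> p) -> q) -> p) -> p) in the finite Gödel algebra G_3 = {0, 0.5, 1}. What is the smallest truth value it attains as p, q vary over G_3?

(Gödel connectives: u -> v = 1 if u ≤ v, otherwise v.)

The minimum is attained at p = 0.5, q = 0:
  (p -> p): 0.5 ≤ 0.5, so result = 1
  ((p -> p) -> p): 1 > 0.5, so result = 0.5
  (((p -> p) -> p) -> q): 0.5 > 0, so result = 0
  ((((p -> p) -> p) -> q) -> p): 0 ≤ 0.5, so result = 1
  (((((p -> p) -> p) -> q) -> p) -> p): 1 > 0.5, so result = 0.5
Checking all 9 assignments confirms none give a value below 0.50.

0.50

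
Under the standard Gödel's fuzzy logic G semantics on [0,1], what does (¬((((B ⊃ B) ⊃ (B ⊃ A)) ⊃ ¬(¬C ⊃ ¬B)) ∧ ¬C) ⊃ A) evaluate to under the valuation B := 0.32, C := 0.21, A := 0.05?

0.05

(B ⊃ B): 0.32 ≤ 0.32, so result = 1
(B ⊃ A): 0.32 > 0.05, so result = 0.05
((B ⊃ B) ⊃ (B ⊃ A)): 1 > 0.05, so result = 0.05
¬C: Gödel ¬ of 0.21 = 0 (operand ≠ 0)
¬B: Gödel ¬ of 0.32 = 0 (operand ≠ 0)
(¬C ⊃ ¬B): 0 ≤ 0, so result = 1
¬(¬C ⊃ ¬B): Gödel ¬ of 1 = 0 (operand ≠ 0)
(((B ⊃ B) ⊃ (B ⊃ A)) ⊃ ¬(¬C ⊃ ¬B)): 0.05 > 0, so result = 0
¬C: Gödel ¬ of 0.21 = 0 (operand ≠ 0)
((((B ⊃ B) ⊃ (B ⊃ A)) ⊃ ¬(¬C ⊃ ¬B)) ∧ ¬C) = min(0, 0) = 0
¬((((B ⊃ B) ⊃ (B ⊃ A)) ⊃ ¬(¬C ⊃ ¬B)) ∧ ¬C): Gödel ¬ of 0 = 1 (operand is 0)
(¬((((B ⊃ B) ⊃ (B ⊃ A)) ⊃ ¬(¬C ⊃ ¬B)) ∧ ¬C) ⊃ A): 1 > 0.05, so result = 0.05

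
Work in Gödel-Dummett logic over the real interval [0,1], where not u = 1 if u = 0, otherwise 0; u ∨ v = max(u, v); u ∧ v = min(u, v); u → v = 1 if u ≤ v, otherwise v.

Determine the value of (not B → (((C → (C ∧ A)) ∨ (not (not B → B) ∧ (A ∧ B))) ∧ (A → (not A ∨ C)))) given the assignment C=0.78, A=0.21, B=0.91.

not B: Gödel ¬ of 0.91 = 0 (operand ≠ 0)
(C ∧ A) = min(0.78, 0.21) = 0.21
(C → (C ∧ A)): 0.78 > 0.21, so result = 0.21
not B: Gödel ¬ of 0.91 = 0 (operand ≠ 0)
(not B → B): 0 ≤ 0.91, so result = 1
not (not B → B): Gödel ¬ of 1 = 0 (operand ≠ 0)
(A ∧ B) = min(0.21, 0.91) = 0.21
(not (not B → B) ∧ (A ∧ B)) = min(0, 0.21) = 0
((C → (C ∧ A)) ∨ (not (not B → B) ∧ (A ∧ B))) = max(0.21, 0) = 0.21
not A: Gödel ¬ of 0.21 = 0 (operand ≠ 0)
(not A ∨ C) = max(0, 0.78) = 0.78
(A → (not A ∨ C)): 0.21 ≤ 0.78, so result = 1
(((C → (C ∧ A)) ∨ (not (not B → B) ∧ (A ∧ B))) ∧ (A → (not A ∨ C))) = min(0.21, 1) = 0.21
(not B → (((C → (C ∧ A)) ∨ (not (not B → B) ∧ (A ∧ B))) ∧ (A → (not A ∨ C)))): 0 ≤ 0.21, so result = 1

1.00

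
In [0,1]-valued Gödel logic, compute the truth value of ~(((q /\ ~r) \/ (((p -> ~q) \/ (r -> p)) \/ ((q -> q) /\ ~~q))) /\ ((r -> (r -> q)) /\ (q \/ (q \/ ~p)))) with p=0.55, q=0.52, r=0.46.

~r: Gödel ¬ of 0.46 = 0 (operand ≠ 0)
(q /\ ~r) = min(0.52, 0) = 0
~q: Gödel ¬ of 0.52 = 0 (operand ≠ 0)
(p -> ~q): 0.55 > 0, so result = 0
(r -> p): 0.46 ≤ 0.55, so result = 1
((p -> ~q) \/ (r -> p)) = max(0, 1) = 1
(q -> q): 0.52 ≤ 0.52, so result = 1
~q: Gödel ¬ of 0.52 = 0 (operand ≠ 0)
~~q: Gödel ¬ of 0 = 1 (operand is 0)
((q -> q) /\ ~~q) = min(1, 1) = 1
(((p -> ~q) \/ (r -> p)) \/ ((q -> q) /\ ~~q)) = max(1, 1) = 1
((q /\ ~r) \/ (((p -> ~q) \/ (r -> p)) \/ ((q -> q) /\ ~~q))) = max(0, 1) = 1
(r -> q): 0.46 ≤ 0.52, so result = 1
(r -> (r -> q)): 0.46 ≤ 1, so result = 1
~p: Gödel ¬ of 0.55 = 0 (operand ≠ 0)
(q \/ ~p) = max(0.52, 0) = 0.52
(q \/ (q \/ ~p)) = max(0.52, 0.52) = 0.52
((r -> (r -> q)) /\ (q \/ (q \/ ~p))) = min(1, 0.52) = 0.52
(((q /\ ~r) \/ (((p -> ~q) \/ (r -> p)) \/ ((q -> q) /\ ~~q))) /\ ((r -> (r -> q)) /\ (q \/ (q \/ ~p)))) = min(1, 0.52) = 0.52
~(((q /\ ~r) \/ (((p -> ~q) \/ (r -> p)) \/ ((q -> q) /\ ~~q))) /\ ((r -> (r -> q)) /\ (q \/ (q \/ ~p)))): Gödel ¬ of 0.52 = 0 (operand ≠ 0)

0.00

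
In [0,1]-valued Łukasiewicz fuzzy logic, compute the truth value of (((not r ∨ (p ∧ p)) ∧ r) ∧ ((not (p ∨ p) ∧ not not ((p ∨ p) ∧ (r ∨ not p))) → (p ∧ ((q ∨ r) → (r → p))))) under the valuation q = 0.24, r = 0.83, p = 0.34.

not r: Łukasiewicz ¬ gives 1 − 0.83 = 0.17
(p ∧ p) = min(0.34, 0.34) = 0.34
(not r ∨ (p ∧ p)) = max(0.17, 0.34) = 0.34
((not r ∨ (p ∧ p)) ∧ r) = min(0.34, 0.83) = 0.34
(p ∨ p) = max(0.34, 0.34) = 0.34
not (p ∨ p): Łukasiewicz ¬ gives 1 − 0.34 = 0.66
(p ∨ p) = max(0.34, 0.34) = 0.34
not p: Łukasiewicz ¬ gives 1 − 0.34 = 0.66
(r ∨ not p) = max(0.83, 0.66) = 0.83
((p ∨ p) ∧ (r ∨ not p)) = min(0.34, 0.83) = 0.34
not ((p ∨ p) ∧ (r ∨ not p)): Łukasiewicz ¬ gives 1 − 0.34 = 0.66
not not ((p ∨ p) ∧ (r ∨ not p)): Łukasiewicz ¬ gives 1 − 0.66 = 0.34
(not (p ∨ p) ∧ not not ((p ∨ p) ∧ (r ∨ not p))) = min(0.66, 0.34) = 0.34
(q ∨ r) = max(0.24, 0.83) = 0.83
(r → p): min(1, 1 − 0.83 + 0.34) = 0.51
((q ∨ r) → (r → p)): min(1, 1 − 0.83 + 0.51) = 0.68
(p ∧ ((q ∨ r) → (r → p))) = min(0.34, 0.68) = 0.34
((not (p ∨ p) ∧ not not ((p ∨ p) ∧ (r ∨ not p))) → (p ∧ ((q ∨ r) → (r → p)))): min(1, 1 − 0.34 + 0.34) = 1
(((not r ∨ (p ∧ p)) ∧ r) ∧ ((not (p ∨ p) ∧ not not ((p ∨ p) ∧ (r ∨ not p))) → (p ∧ ((q ∨ r) → (r → p))))) = min(0.34, 1) = 0.34

0.34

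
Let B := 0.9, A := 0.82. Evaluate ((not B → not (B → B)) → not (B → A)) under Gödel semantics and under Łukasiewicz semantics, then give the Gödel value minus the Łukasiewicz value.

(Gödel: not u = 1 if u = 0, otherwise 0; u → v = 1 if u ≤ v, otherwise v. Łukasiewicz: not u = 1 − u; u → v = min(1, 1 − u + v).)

-0.18

Gödel evaluation:
  not B: Gödel ¬ of 0.9 = 0 (operand ≠ 0)
  (B → B): 0.9 ≤ 0.9, so result = 1
  not (B → B): Gödel ¬ of 1 = 0 (operand ≠ 0)
  (not B → not (B → B)): 0 ≤ 0, so result = 1
  (B → A): 0.9 > 0.82, so result = 0.82
  not (B → A): Gödel ¬ of 0.82 = 0 (operand ≠ 0)
  ((not B → not (B → B)) → not (B → A)): 1 > 0, so result = 0
  Gödel value = 0
Łukasiewicz evaluation:
  not B: Łukasiewicz ¬ gives 1 − 0.9 = 0.1
  (B → B): min(1, 1 − 0.9 + 0.9) = 1
  not (B → B): Łukasiewicz ¬ gives 1 − 1 = 0
  (not B → not (B → B)): min(1, 1 − 0.1 + 0) = 0.9
  (B → A): min(1, 1 − 0.9 + 0.82) = 0.92
  not (B → A): Łukasiewicz ¬ gives 1 − 0.92 = 0.08
  ((not B → not (B → B)) → not (B → A)): min(1, 1 − 0.9 + 0.08) = 0.18
  Łukasiewicz value = 0.18
Difference: 0 − 0.18 = -0.18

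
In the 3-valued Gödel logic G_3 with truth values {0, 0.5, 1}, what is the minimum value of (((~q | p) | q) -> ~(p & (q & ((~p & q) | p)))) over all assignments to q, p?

The minimum is attained at q = 0.5, p = 0.5:
  ~q: Gödel ¬ of 0.5 = 0 (operand ≠ 0)
  (~q | p) = max(0, 0.5) = 0.5
  ((~q | p) | q) = max(0.5, 0.5) = 0.5
  ~p: Gödel ¬ of 0.5 = 0 (operand ≠ 0)
  (~p & q) = min(0, 0.5) = 0
  ((~p & q) | p) = max(0, 0.5) = 0.5
  (q & ((~p & q) | p)) = min(0.5, 0.5) = 0.5
  (p & (q & ((~p & q) | p))) = min(0.5, 0.5) = 0.5
  ~(p & (q & ((~p & q) | p))): Gödel ¬ of 0.5 = 0 (operand ≠ 0)
  (((~q | p) | q) -> ~(p & (q & ((~p & q) | p)))): 0.5 > 0, so result = 0
Checking all 9 assignments confirms none give a value below 0.00.

0.00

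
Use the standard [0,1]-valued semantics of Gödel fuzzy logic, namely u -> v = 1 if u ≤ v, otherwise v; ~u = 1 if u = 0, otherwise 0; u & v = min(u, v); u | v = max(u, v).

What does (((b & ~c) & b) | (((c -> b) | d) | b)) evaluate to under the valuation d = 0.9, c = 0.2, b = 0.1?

~c: Gödel ¬ of 0.2 = 0 (operand ≠ 0)
(b & ~c) = min(0.1, 0) = 0
((b & ~c) & b) = min(0, 0.1) = 0
(c -> b): 0.2 > 0.1, so result = 0.1
((c -> b) | d) = max(0.1, 0.9) = 0.9
(((c -> b) | d) | b) = max(0.9, 0.1) = 0.9
(((b & ~c) & b) | (((c -> b) | d) | b)) = max(0, 0.9) = 0.9

0.90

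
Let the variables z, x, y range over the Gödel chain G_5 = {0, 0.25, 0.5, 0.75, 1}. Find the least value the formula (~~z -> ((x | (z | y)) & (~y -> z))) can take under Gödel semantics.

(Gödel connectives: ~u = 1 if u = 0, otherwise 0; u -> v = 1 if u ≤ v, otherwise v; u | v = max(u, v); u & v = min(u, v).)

The minimum is attained at z = 0.25, x = 0, y = 0:
  ~z: Gödel ¬ of 0.25 = 0 (operand ≠ 0)
  ~~z: Gödel ¬ of 0 = 1 (operand is 0)
  (z | y) = max(0.25, 0) = 0.25
  (x | (z | y)) = max(0, 0.25) = 0.25
  ~y: Gödel ¬ of 0 = 1 (operand is 0)
  (~y -> z): 1 > 0.25, so result = 0.25
  ((x | (z | y)) & (~y -> z)) = min(0.25, 0.25) = 0.25
  (~~z -> ((x | (z | y)) & (~y -> z))): 1 > 0.25, so result = 0.25
Checking all 125 assignments confirms none give a value below 0.25.

0.25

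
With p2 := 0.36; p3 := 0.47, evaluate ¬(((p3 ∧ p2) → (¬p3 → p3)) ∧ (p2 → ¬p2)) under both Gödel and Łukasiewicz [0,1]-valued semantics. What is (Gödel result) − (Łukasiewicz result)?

1.00

Gödel evaluation:
  (p3 ∧ p2) = min(0.47, 0.36) = 0.36
  ¬p3: Gödel ¬ of 0.47 = 0 (operand ≠ 0)
  (¬p3 → p3): 0 ≤ 0.47, so result = 1
  ((p3 ∧ p2) → (¬p3 → p3)): 0.36 ≤ 1, so result = 1
  ¬p2: Gödel ¬ of 0.36 = 0 (operand ≠ 0)
  (p2 → ¬p2): 0.36 > 0, so result = 0
  (((p3 ∧ p2) → (¬p3 → p3)) ∧ (p2 → ¬p2)) = min(1, 0) = 0
  ¬(((p3 ∧ p2) → (¬p3 → p3)) ∧ (p2 → ¬p2)): Gödel ¬ of 0 = 1 (operand is 0)
  Gödel value = 1
Łukasiewicz evaluation:
  (p3 ∧ p2) = min(0.47, 0.36) = 0.36
  ¬p3: Łukasiewicz ¬ gives 1 − 0.47 = 0.53
  (¬p3 → p3): min(1, 1 − 0.53 + 0.47) = 0.94
  ((p3 ∧ p2) → (¬p3 → p3)): min(1, 1 − 0.36 + 0.94) = 1
  ¬p2: Łukasiewicz ¬ gives 1 − 0.36 = 0.64
  (p2 → ¬p2): min(1, 1 − 0.36 + 0.64) = 1
  (((p3 ∧ p2) → (¬p3 → p3)) ∧ (p2 → ¬p2)) = min(1, 1) = 1
  ¬(((p3 ∧ p2) → (¬p3 → p3)) ∧ (p2 → ¬p2)): Łukasiewicz ¬ gives 1 − 1 = 0
  Łukasiewicz value = 0
Difference: 1 − 0 = 1.00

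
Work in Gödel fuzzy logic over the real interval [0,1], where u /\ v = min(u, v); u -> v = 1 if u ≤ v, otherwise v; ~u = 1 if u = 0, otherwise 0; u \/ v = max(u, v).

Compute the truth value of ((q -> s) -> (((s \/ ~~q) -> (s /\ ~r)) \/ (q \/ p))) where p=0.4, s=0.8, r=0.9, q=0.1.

(q -> s): 0.1 ≤ 0.8, so result = 1
~q: Gödel ¬ of 0.1 = 0 (operand ≠ 0)
~~q: Gödel ¬ of 0 = 1 (operand is 0)
(s \/ ~~q) = max(0.8, 1) = 1
~r: Gödel ¬ of 0.9 = 0 (operand ≠ 0)
(s /\ ~r) = min(0.8, 0) = 0
((s \/ ~~q) -> (s /\ ~r)): 1 > 0, so result = 0
(q \/ p) = max(0.1, 0.4) = 0.4
(((s \/ ~~q) -> (s /\ ~r)) \/ (q \/ p)) = max(0, 0.4) = 0.4
((q -> s) -> (((s \/ ~~q) -> (s /\ ~r)) \/ (q \/ p))): 1 > 0.4, so result = 0.4

0.40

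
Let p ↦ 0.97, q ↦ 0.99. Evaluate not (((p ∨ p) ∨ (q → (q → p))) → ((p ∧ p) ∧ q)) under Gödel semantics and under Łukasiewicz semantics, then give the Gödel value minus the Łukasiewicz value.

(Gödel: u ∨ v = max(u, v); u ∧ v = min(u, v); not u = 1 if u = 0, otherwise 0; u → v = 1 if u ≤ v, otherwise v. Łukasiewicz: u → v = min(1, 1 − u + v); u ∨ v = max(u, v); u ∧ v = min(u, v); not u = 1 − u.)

-0.02

Gödel evaluation:
  (p ∨ p) = max(0.97, 0.97) = 0.97
  (q → p): 0.99 > 0.97, so result = 0.97
  (q → (q → p)): 0.99 > 0.97, so result = 0.97
  ((p ∨ p) ∨ (q → (q → p))) = max(0.97, 0.97) = 0.97
  (p ∧ p) = min(0.97, 0.97) = 0.97
  ((p ∧ p) ∧ q) = min(0.97, 0.99) = 0.97
  (((p ∨ p) ∨ (q → (q → p))) → ((p ∧ p) ∧ q)): 0.97 ≤ 0.97, so result = 1
  not (((p ∨ p) ∨ (q → (q → p))) → ((p ∧ p) ∧ q)): Gödel ¬ of 1 = 0 (operand ≠ 0)
  Gödel value = 0
Łukasiewicz evaluation:
  (p ∨ p) = max(0.97, 0.97) = 0.97
  (q → p): min(1, 1 − 0.99 + 0.97) = 0.98
  (q → (q → p)): min(1, 1 − 0.99 + 0.98) = 0.99
  ((p ∨ p) ∨ (q → (q → p))) = max(0.97, 0.99) = 0.99
  (p ∧ p) = min(0.97, 0.97) = 0.97
  ((p ∧ p) ∧ q) = min(0.97, 0.99) = 0.97
  (((p ∨ p) ∨ (q → (q → p))) → ((p ∧ p) ∧ q)): min(1, 1 − 0.99 + 0.97) = 0.98
  not (((p ∨ p) ∨ (q → (q → p))) → ((p ∧ p) ∧ q)): Łukasiewicz ¬ gives 1 − 0.98 = 0.02
  Łukasiewicz value = 0.02
Difference: 0 − 0.02 = -0.02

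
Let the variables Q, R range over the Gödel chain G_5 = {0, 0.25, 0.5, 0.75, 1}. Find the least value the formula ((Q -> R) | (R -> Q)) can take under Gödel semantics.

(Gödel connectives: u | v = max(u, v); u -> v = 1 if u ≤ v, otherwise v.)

Every assignment gives 1. For instance at Q = 0, R = 0:
  (Q -> R): 0 ≤ 0, so result = 1
  (R -> Q): 0 ≤ 0, so result = 1
  ((Q -> R) | (R -> Q)) = max(1, 1) = 1
All 25 assignments give value 1 — the formula is a G_5-tautology.

1.00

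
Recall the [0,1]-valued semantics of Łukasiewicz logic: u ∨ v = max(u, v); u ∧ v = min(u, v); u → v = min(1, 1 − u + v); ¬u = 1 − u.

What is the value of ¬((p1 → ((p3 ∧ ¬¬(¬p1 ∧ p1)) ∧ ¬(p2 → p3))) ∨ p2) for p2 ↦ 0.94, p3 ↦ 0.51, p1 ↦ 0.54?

¬p1: Łukasiewicz ¬ gives 1 − 0.54 = 0.46
(¬p1 ∧ p1) = min(0.46, 0.54) = 0.46
¬(¬p1 ∧ p1): Łukasiewicz ¬ gives 1 − 0.46 = 0.54
¬¬(¬p1 ∧ p1): Łukasiewicz ¬ gives 1 − 0.54 = 0.46
(p3 ∧ ¬¬(¬p1 ∧ p1)) = min(0.51, 0.46) = 0.46
(p2 → p3): min(1, 1 − 0.94 + 0.51) = 0.57
¬(p2 → p3): Łukasiewicz ¬ gives 1 − 0.57 = 0.43
((p3 ∧ ¬¬(¬p1 ∧ p1)) ∧ ¬(p2 → p3)) = min(0.46, 0.43) = 0.43
(p1 → ((p3 ∧ ¬¬(¬p1 ∧ p1)) ∧ ¬(p2 → p3))): min(1, 1 − 0.54 + 0.43) = 0.89
((p1 → ((p3 ∧ ¬¬(¬p1 ∧ p1)) ∧ ¬(p2 → p3))) ∨ p2) = max(0.89, 0.94) = 0.94
¬((p1 → ((p3 ∧ ¬¬(¬p1 ∧ p1)) ∧ ¬(p2 → p3))) ∨ p2): Łukasiewicz ¬ gives 1 − 0.94 = 0.06

0.06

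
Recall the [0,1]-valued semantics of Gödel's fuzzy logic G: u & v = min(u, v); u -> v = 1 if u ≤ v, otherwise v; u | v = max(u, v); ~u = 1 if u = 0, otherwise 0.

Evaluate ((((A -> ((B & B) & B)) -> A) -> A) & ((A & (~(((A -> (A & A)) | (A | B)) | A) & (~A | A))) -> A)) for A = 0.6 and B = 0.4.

(B & B) = min(0.4, 0.4) = 0.4
((B & B) & B) = min(0.4, 0.4) = 0.4
(A -> ((B & B) & B)): 0.6 > 0.4, so result = 0.4
((A -> ((B & B) & B)) -> A): 0.4 ≤ 0.6, so result = 1
(((A -> ((B & B) & B)) -> A) -> A): 1 > 0.6, so result = 0.6
(A & A) = min(0.6, 0.6) = 0.6
(A -> (A & A)): 0.6 ≤ 0.6, so result = 1
(A | B) = max(0.6, 0.4) = 0.6
((A -> (A & A)) | (A | B)) = max(1, 0.6) = 1
(((A -> (A & A)) | (A | B)) | A) = max(1, 0.6) = 1
~(((A -> (A & A)) | (A | B)) | A): Gödel ¬ of 1 = 0 (operand ≠ 0)
~A: Gödel ¬ of 0.6 = 0 (operand ≠ 0)
(~A | A) = max(0, 0.6) = 0.6
(~(((A -> (A & A)) | (A | B)) | A) & (~A | A)) = min(0, 0.6) = 0
(A & (~(((A -> (A & A)) | (A | B)) | A) & (~A | A))) = min(0.6, 0) = 0
((A & (~(((A -> (A & A)) | (A | B)) | A) & (~A | A))) -> A): 0 ≤ 0.6, so result = 1
((((A -> ((B & B) & B)) -> A) -> A) & ((A & (~(((A -> (A & A)) | (A | B)) | A) & (~A | A))) -> A)) = min(0.6, 1) = 0.6

0.60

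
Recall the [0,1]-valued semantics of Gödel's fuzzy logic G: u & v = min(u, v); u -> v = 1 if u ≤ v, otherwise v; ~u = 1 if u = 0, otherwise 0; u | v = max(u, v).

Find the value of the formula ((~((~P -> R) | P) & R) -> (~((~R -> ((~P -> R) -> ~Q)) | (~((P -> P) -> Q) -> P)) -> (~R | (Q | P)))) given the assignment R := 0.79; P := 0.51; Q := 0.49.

~P: Gödel ¬ of 0.51 = 0 (operand ≠ 0)
(~P -> R): 0 ≤ 0.79, so result = 1
((~P -> R) | P) = max(1, 0.51) = 1
~((~P -> R) | P): Gödel ¬ of 1 = 0 (operand ≠ 0)
(~((~P -> R) | P) & R) = min(0, 0.79) = 0
~R: Gödel ¬ of 0.79 = 0 (operand ≠ 0)
~P: Gödel ¬ of 0.51 = 0 (operand ≠ 0)
(~P -> R): 0 ≤ 0.79, so result = 1
~Q: Gödel ¬ of 0.49 = 0 (operand ≠ 0)
((~P -> R) -> ~Q): 1 > 0, so result = 0
(~R -> ((~P -> R) -> ~Q)): 0 ≤ 0, so result = 1
(P -> P): 0.51 ≤ 0.51, so result = 1
((P -> P) -> Q): 1 > 0.49, so result = 0.49
~((P -> P) -> Q): Gödel ¬ of 0.49 = 0 (operand ≠ 0)
(~((P -> P) -> Q) -> P): 0 ≤ 0.51, so result = 1
((~R -> ((~P -> R) -> ~Q)) | (~((P -> P) -> Q) -> P)) = max(1, 1) = 1
~((~R -> ((~P -> R) -> ~Q)) | (~((P -> P) -> Q) -> P)): Gödel ¬ of 1 = 0 (operand ≠ 0)
~R: Gödel ¬ of 0.79 = 0 (operand ≠ 0)
(Q | P) = max(0.49, 0.51) = 0.51
(~R | (Q | P)) = max(0, 0.51) = 0.51
(~((~R -> ((~P -> R) -> ~Q)) | (~((P -> P) -> Q) -> P)) -> (~R | (Q | P))): 0 ≤ 0.51, so result = 1
((~((~P -> R) | P) & R) -> (~((~R -> ((~P -> R) -> ~Q)) | (~((P -> P) -> Q) -> P)) -> (~R | (Q | P)))): 0 ≤ 1, so result = 1

1.00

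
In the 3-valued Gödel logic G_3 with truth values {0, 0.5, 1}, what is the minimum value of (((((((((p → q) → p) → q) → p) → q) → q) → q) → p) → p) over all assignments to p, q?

The minimum is attained at p = 0.5, q = 0:
  (p → q): 0.5 > 0, so result = 0
  ((p → q) → p): 0 ≤ 0.5, so result = 1
  (((p → q) → p) → q): 1 > 0, so result = 0
  ((((p → q) → p) → q) → p): 0 ≤ 0.5, so result = 1
  (((((p → q) → p) → q) → p) → q): 1 > 0, so result = 0
  ((((((p → q) → p) → q) → p) → q) → q): 0 ≤ 0, so result = 1
  (((((((p → q) → p) → q) → p) → q) → q) → q): 1 > 0, so result = 0
  ((((((((p → q) → p) → q) → p) → q) → q) → q) → p): 0 ≤ 0.5, so result = 1
  (((((((((p → q) → p) → q) → p) → q) → q) → q) → p) → p): 1 > 0.5, so result = 0.5
Checking all 9 assignments confirms none give a value below 0.50.

0.50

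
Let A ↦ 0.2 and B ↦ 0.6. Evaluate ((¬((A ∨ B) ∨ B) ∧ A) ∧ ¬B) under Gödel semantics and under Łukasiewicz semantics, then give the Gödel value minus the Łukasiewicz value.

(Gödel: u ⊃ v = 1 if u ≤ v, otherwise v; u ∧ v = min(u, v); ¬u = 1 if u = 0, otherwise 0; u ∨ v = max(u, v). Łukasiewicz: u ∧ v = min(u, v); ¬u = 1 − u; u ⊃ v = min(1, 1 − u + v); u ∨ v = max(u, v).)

-0.20

Gödel evaluation:
  (A ∨ B) = max(0.2, 0.6) = 0.6
  ((A ∨ B) ∨ B) = max(0.6, 0.6) = 0.6
  ¬((A ∨ B) ∨ B): Gödel ¬ of 0.6 = 0 (operand ≠ 0)
  (¬((A ∨ B) ∨ B) ∧ A) = min(0, 0.2) = 0
  ¬B: Gödel ¬ of 0.6 = 0 (operand ≠ 0)
  ((¬((A ∨ B) ∨ B) ∧ A) ∧ ¬B) = min(0, 0) = 0
  Gödel value = 0
Łukasiewicz evaluation:
  (A ∨ B) = max(0.2, 0.6) = 0.6
  ((A ∨ B) ∨ B) = max(0.6, 0.6) = 0.6
  ¬((A ∨ B) ∨ B): Łukasiewicz ¬ gives 1 − 0.6 = 0.4
  (¬((A ∨ B) ∨ B) ∧ A) = min(0.4, 0.2) = 0.2
  ¬B: Łukasiewicz ¬ gives 1 − 0.6 = 0.4
  ((¬((A ∨ B) ∨ B) ∧ A) ∧ ¬B) = min(0.2, 0.4) = 0.2
  Łukasiewicz value = 0.2
Difference: 0 − 0.2 = -0.20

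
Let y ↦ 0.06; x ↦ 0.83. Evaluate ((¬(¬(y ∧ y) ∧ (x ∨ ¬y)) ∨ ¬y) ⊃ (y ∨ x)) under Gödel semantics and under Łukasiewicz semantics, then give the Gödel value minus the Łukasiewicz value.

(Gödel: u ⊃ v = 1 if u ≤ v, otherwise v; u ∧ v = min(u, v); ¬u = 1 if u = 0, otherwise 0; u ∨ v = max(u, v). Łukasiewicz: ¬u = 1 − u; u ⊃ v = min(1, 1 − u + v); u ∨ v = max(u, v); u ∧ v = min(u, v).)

-0.06

Gödel evaluation:
  (y ∧ y) = min(0.06, 0.06) = 0.06
  ¬(y ∧ y): Gödel ¬ of 0.06 = 0 (operand ≠ 0)
  ¬y: Gödel ¬ of 0.06 = 0 (operand ≠ 0)
  (x ∨ ¬y) = max(0.83, 0) = 0.83
  (¬(y ∧ y) ∧ (x ∨ ¬y)) = min(0, 0.83) = 0
  ¬(¬(y ∧ y) ∧ (x ∨ ¬y)): Gödel ¬ of 0 = 1 (operand is 0)
  ¬y: Gödel ¬ of 0.06 = 0 (operand ≠ 0)
  (¬(¬(y ∧ y) ∧ (x ∨ ¬y)) ∨ ¬y) = max(1, 0) = 1
  (y ∨ x) = max(0.06, 0.83) = 0.83
  ((¬(¬(y ∧ y) ∧ (x ∨ ¬y)) ∨ ¬y) ⊃ (y ∨ x)): 1 > 0.83, so result = 0.83
  Gödel value = 0.83
Łukasiewicz evaluation:
  (y ∧ y) = min(0.06, 0.06) = 0.06
  ¬(y ∧ y): Łukasiewicz ¬ gives 1 − 0.06 = 0.94
  ¬y: Łukasiewicz ¬ gives 1 − 0.06 = 0.94
  (x ∨ ¬y) = max(0.83, 0.94) = 0.94
  (¬(y ∧ y) ∧ (x ∨ ¬y)) = min(0.94, 0.94) = 0.94
  ¬(¬(y ∧ y) ∧ (x ∨ ¬y)): Łukasiewicz ¬ gives 1 − 0.94 = 0.06
  ¬y: Łukasiewicz ¬ gives 1 − 0.06 = 0.94
  (¬(¬(y ∧ y) ∧ (x ∨ ¬y)) ∨ ¬y) = max(0.06, 0.94) = 0.94
  (y ∨ x) = max(0.06, 0.83) = 0.83
  ((¬(¬(y ∧ y) ∧ (x ∨ ¬y)) ∨ ¬y) ⊃ (y ∨ x)): min(1, 1 − 0.94 + 0.83) = 0.89
  Łukasiewicz value = 0.89
Difference: 0.83 − 0.89 = -0.06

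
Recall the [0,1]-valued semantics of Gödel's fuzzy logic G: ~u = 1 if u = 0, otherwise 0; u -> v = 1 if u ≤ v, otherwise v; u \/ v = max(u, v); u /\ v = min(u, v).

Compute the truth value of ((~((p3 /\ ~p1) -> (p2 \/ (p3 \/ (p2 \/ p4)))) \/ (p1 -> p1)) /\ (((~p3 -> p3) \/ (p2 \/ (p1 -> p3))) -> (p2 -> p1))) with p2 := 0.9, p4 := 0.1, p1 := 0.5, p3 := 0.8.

0.50

~p1: Gödel ¬ of 0.5 = 0 (operand ≠ 0)
(p3 /\ ~p1) = min(0.8, 0) = 0
(p2 \/ p4) = max(0.9, 0.1) = 0.9
(p3 \/ (p2 \/ p4)) = max(0.8, 0.9) = 0.9
(p2 \/ (p3 \/ (p2 \/ p4))) = max(0.9, 0.9) = 0.9
((p3 /\ ~p1) -> (p2 \/ (p3 \/ (p2 \/ p4)))): 0 ≤ 0.9, so result = 1
~((p3 /\ ~p1) -> (p2 \/ (p3 \/ (p2 \/ p4)))): Gödel ¬ of 1 = 0 (operand ≠ 0)
(p1 -> p1): 0.5 ≤ 0.5, so result = 1
(~((p3 /\ ~p1) -> (p2 \/ (p3 \/ (p2 \/ p4)))) \/ (p1 -> p1)) = max(0, 1) = 1
~p3: Gödel ¬ of 0.8 = 0 (operand ≠ 0)
(~p3 -> p3): 0 ≤ 0.8, so result = 1
(p1 -> p3): 0.5 ≤ 0.8, so result = 1
(p2 \/ (p1 -> p3)) = max(0.9, 1) = 1
((~p3 -> p3) \/ (p2 \/ (p1 -> p3))) = max(1, 1) = 1
(p2 -> p1): 0.9 > 0.5, so result = 0.5
(((~p3 -> p3) \/ (p2 \/ (p1 -> p3))) -> (p2 -> p1)): 1 > 0.5, so result = 0.5
((~((p3 /\ ~p1) -> (p2 \/ (p3 \/ (p2 \/ p4)))) \/ (p1 -> p1)) /\ (((~p3 -> p3) \/ (p2 \/ (p1 -> p3))) -> (p2 -> p1))) = min(1, 0.5) = 0.5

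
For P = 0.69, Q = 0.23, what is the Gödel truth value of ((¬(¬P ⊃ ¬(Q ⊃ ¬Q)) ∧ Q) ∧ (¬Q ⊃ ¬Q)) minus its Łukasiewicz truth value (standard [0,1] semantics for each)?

Gödel evaluation:
  ¬P: Gödel ¬ of 0.69 = 0 (operand ≠ 0)
  ¬Q: Gödel ¬ of 0.23 = 0 (operand ≠ 0)
  (Q ⊃ ¬Q): 0.23 > 0, so result = 0
  ¬(Q ⊃ ¬Q): Gödel ¬ of 0 = 1 (operand is 0)
  (¬P ⊃ ¬(Q ⊃ ¬Q)): 0 ≤ 1, so result = 1
  ¬(¬P ⊃ ¬(Q ⊃ ¬Q)): Gödel ¬ of 1 = 0 (operand ≠ 0)
  (¬(¬P ⊃ ¬(Q ⊃ ¬Q)) ∧ Q) = min(0, 0.23) = 0
  ¬Q: Gödel ¬ of 0.23 = 0 (operand ≠ 0)
  ¬Q: Gödel ¬ of 0.23 = 0 (operand ≠ 0)
  (¬Q ⊃ ¬Q): 0 ≤ 0, so result = 1
  ((¬(¬P ⊃ ¬(Q ⊃ ¬Q)) ∧ Q) ∧ (¬Q ⊃ ¬Q)) = min(0, 1) = 0
  Gödel value = 0
Łukasiewicz evaluation:
  ¬P: Łukasiewicz ¬ gives 1 − 0.69 = 0.31
  ¬Q: Łukasiewicz ¬ gives 1 − 0.23 = 0.77
  (Q ⊃ ¬Q): min(1, 1 − 0.23 + 0.77) = 1
  ¬(Q ⊃ ¬Q): Łukasiewicz ¬ gives 1 − 1 = 0
  (¬P ⊃ ¬(Q ⊃ ¬Q)): min(1, 1 − 0.31 + 0) = 0.69
  ¬(¬P ⊃ ¬(Q ⊃ ¬Q)): Łukasiewicz ¬ gives 1 − 0.69 = 0.31
  (¬(¬P ⊃ ¬(Q ⊃ ¬Q)) ∧ Q) = min(0.31, 0.23) = 0.23
  ¬Q: Łukasiewicz ¬ gives 1 − 0.23 = 0.77
  ¬Q: Łukasiewicz ¬ gives 1 − 0.23 = 0.77
  (¬Q ⊃ ¬Q): min(1, 1 − 0.77 + 0.77) = 1
  ((¬(¬P ⊃ ¬(Q ⊃ ¬Q)) ∧ Q) ∧ (¬Q ⊃ ¬Q)) = min(0.23, 1) = 0.23
  Łukasiewicz value = 0.23
Difference: 0 − 0.23 = -0.23

-0.23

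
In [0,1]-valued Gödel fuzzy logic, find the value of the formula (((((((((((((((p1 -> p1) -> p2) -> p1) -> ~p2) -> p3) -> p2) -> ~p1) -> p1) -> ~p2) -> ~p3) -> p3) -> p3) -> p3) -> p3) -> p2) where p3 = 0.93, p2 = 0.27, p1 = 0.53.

(p1 -> p1): 0.53 ≤ 0.53, so result = 1
((p1 -> p1) -> p2): 1 > 0.27, so result = 0.27
(((p1 -> p1) -> p2) -> p1): 0.27 ≤ 0.53, so result = 1
~p2: Gödel ¬ of 0.27 = 0 (operand ≠ 0)
((((p1 -> p1) -> p2) -> p1) -> ~p2): 1 > 0, so result = 0
(((((p1 -> p1) -> p2) -> p1) -> ~p2) -> p3): 0 ≤ 0.93, so result = 1
((((((p1 -> p1) -> p2) -> p1) -> ~p2) -> p3) -> p2): 1 > 0.27, so result = 0.27
~p1: Gödel ¬ of 0.53 = 0 (operand ≠ 0)
(((((((p1 -> p1) -> p2) -> p1) -> ~p2) -> p3) -> p2) -> ~p1): 0.27 > 0, so result = 0
((((((((p1 -> p1) -> p2) -> p1) -> ~p2) -> p3) -> p2) -> ~p1) -> p1): 0 ≤ 0.53, so result = 1
~p2: Gödel ¬ of 0.27 = 0 (operand ≠ 0)
(((((((((p1 -> p1) -> p2) -> p1) -> ~p2) -> p3) -> p2) -> ~p1) -> p1) -> ~p2): 1 > 0, so result = 0
~p3: Gödel ¬ of 0.93 = 0 (operand ≠ 0)
((((((((((p1 -> p1) -> p2) -> p1) -> ~p2) -> p3) -> p2) -> ~p1) -> p1) -> ~p2) -> ~p3): 0 ≤ 0, so result = 1
(((((((((((p1 -> p1) -> p2) -> p1) -> ~p2) -> p3) -> p2) -> ~p1) -> p1) -> ~p2) -> ~p3) -> p3): 1 > 0.93, so result = 0.93
((((((((((((p1 -> p1) -> p2) -> p1) -> ~p2) -> p3) -> p2) -> ~p1) -> p1) -> ~p2) -> ~p3) -> p3) -> p3): 0.93 ≤ 0.93, so result = 1
(((((((((((((p1 -> p1) -> p2) -> p1) -> ~p2) -> p3) -> p2) -> ~p1) -> p1) -> ~p2) -> ~p3) -> p3) -> p3) -> p3): 1 > 0.93, so result = 0.93
((((((((((((((p1 -> p1) -> p2) -> p1) -> ~p2) -> p3) -> p2) -> ~p1) -> p1) -> ~p2) -> ~p3) -> p3) -> p3) -> p3) -> p3): 0.93 ≤ 0.93, so result = 1
(((((((((((((((p1 -> p1) -> p2) -> p1) -> ~p2) -> p3) -> p2) -> ~p1) -> p1) -> ~p2) -> ~p3) -> p3) -> p3) -> p3) -> p3) -> p2): 1 > 0.27, so result = 0.27

0.27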